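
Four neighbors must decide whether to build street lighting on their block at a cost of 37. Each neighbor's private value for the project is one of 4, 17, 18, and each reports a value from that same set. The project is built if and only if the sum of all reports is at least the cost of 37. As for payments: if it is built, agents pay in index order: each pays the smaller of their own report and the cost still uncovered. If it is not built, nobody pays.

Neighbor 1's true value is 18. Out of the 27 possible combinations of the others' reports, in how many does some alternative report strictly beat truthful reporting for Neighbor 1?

Others report (4, 4, 17): truth gives 0; report 17 gives 1 > 0. Violating.
Others report (4, 4, 18): truth gives 0; report 17 gives 1 > 0. Violating.
Others report (4, 17, 4): truth gives 0; report 17 gives 1 > 0. Violating.
Others report (4, 17, 17): truth gives 0; report 4 gives 14 > 0. Violating.
Others report (4, 4, 4): truth gives 0; no alternative beats it.
(Checking all 27 profiles: 26 have a profitable deviation, 1 does not.)

26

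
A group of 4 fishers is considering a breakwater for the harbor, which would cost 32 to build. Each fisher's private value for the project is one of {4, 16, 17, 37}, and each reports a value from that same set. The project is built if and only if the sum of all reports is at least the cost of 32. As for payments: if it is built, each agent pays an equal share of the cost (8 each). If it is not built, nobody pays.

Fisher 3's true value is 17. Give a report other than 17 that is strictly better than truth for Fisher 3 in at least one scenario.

37

Suppose Fisher 1 reports 4, Fisher 2 reports 4 and Fisher 4 reports 4.
Report 17: project not built, utility 0.
Report 37: project built, pays 8, utility 17 - 8 = 9.
So reporting 37 beats truth here (9 > 0).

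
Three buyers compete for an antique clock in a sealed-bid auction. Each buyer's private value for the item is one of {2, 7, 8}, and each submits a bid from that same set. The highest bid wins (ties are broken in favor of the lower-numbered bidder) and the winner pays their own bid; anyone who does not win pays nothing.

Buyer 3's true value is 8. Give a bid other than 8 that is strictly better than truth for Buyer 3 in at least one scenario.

7

Suppose Buyer 1 bids 2 and Buyer 2 bids 2.
Bid 8: wins, pays 8, utility 8 - 8 = 0.
Bid 7: wins, pays 7, utility 8 - 7 = 1.
So bidding 7 beats truth here (1 > 0).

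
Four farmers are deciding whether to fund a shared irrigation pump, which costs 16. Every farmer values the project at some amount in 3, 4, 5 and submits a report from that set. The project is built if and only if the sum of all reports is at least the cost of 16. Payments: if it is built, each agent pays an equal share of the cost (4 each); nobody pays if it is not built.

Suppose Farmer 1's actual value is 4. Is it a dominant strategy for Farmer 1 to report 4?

Yes

Check each profile of the others' reports and compare truth against every alternative report.
Others report (3, 3, 3): truth gives 0, best alternative gives 0.
Others report (3, 3, 4): truth gives 0, best alternative gives 0.
Others report (3, 3, 5): truth gives 0, best alternative gives 0.
Others report (3, 4, 3): truth gives 0, best alternative gives 0.
Others report (3, 4, 4): truth gives 0, best alternative gives 0.
Others report (3, 4, 5): truth gives 0, best alternative gives 0.
(Remaining 21 profiles checked similarly; truth is weakly best in each.)
In every case the truthful report is at least as good as any alternative, so it is a dominant strategy.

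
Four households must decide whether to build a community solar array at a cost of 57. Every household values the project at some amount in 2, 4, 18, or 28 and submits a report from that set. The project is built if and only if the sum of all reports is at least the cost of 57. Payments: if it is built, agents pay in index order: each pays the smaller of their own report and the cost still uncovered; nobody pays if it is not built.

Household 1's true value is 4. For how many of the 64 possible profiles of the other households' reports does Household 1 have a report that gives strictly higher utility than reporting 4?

Others report (2, 28, 28): truth gives 0; report 2 gives 2 > 0. Violating.
Others report (4, 28, 28): truth gives 0; report 2 gives 2 > 0. Violating.
Others report (18, 18, 28): truth gives 0; report 2 gives 2 > 0. Violating.
Others report (18, 28, 18): truth gives 0; report 2 gives 2 > 0. Violating.
Others report (2, 2, 2): truth gives 0; no alternative beats it.
Others report (2, 2, 4): truth gives 0; no alternative beats it.
(Checking all 64 profiles: 13 have a profitable deviation, 51 do not.)

13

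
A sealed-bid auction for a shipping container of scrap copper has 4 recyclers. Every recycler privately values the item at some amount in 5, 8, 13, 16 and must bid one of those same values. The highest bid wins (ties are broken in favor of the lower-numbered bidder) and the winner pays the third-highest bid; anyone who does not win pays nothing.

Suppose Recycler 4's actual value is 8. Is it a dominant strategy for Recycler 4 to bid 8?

No

Consider the case where Recycler 1 bids 5, Recycler 2 bids 5 and Recycler 3 bids 8.
Truthful bid 8: loses, pays 0, utility 0.
Bid 13 instead: wins, pays 5, utility 8 - 5 = 3.
Since 3 > 0, bidding 13 is strictly better here, so truthful bidding is not dominant.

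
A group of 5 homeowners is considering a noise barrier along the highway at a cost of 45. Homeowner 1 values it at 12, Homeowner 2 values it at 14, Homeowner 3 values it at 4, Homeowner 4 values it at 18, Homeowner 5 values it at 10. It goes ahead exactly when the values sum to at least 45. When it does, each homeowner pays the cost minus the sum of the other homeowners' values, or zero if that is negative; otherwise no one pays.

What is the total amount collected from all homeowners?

6

Total value 58 ≥ cost 45, so it is built.
Homeowner 1: others sum to 46; max(0, 45 - 46) = 0.
Homeowner 2: others sum to 44; max(0, 45 - 44) = 1.
Homeowner 3: others sum to 54; max(0, 45 - 54) = 0.
Homeowner 4: others sum to 40; max(0, 45 - 40) = 5.
Homeowner 5: others sum to 48; max(0, 45 - 48) = 0.
Total collected = 0 + 1 + 0 + 5 + 0 = 6.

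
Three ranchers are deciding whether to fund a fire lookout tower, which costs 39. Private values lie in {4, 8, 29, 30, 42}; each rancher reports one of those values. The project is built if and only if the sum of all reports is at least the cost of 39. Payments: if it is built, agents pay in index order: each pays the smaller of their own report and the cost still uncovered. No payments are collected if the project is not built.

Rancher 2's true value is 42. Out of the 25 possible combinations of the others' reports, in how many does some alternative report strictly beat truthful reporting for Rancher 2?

19

Others report (4, 8): truth gives 7; report 29 gives 13 > 7. Violating.
Others report (4, 29): truth gives 7; report 8 gives 34 > 7. Violating.
Others report (4, 30): truth gives 7; report 8 gives 34 > 7. Violating.
Others report (4, 42): truth gives 7; report 4 gives 38 > 7. Violating.
Others report (4, 4): truth gives 7; no alternative beats it.
Others report (42, 4): truth gives 42; no alternative beats it.
(Checking all 25 profiles: 19 have a profitable deviation, 6 do not.)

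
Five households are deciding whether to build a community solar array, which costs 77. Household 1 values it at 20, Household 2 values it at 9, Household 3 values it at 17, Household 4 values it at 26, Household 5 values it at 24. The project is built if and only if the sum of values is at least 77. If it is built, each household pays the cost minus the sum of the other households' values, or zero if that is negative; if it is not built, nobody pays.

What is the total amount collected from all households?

Total value 96 ≥ cost 77, so it is built.
Household 1: others sum to 76; max(0, 77 - 76) = 1.
Household 2: others sum to 87; max(0, 77 - 87) = 0.
Household 3: others sum to 79; max(0, 77 - 79) = 0.
Household 4: others sum to 70; max(0, 77 - 70) = 7.
Household 5: others sum to 72; max(0, 77 - 72) = 5.
Total collected = 1 + 0 + 0 + 7 + 5 = 13.

13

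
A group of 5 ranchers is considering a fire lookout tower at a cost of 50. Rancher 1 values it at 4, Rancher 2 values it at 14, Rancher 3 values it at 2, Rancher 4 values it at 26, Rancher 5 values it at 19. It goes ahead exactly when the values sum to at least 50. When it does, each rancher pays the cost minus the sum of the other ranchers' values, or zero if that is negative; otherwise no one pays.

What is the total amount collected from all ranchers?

Total value 65 ≥ cost 50, so it is built.
Rancher 1: others sum to 61; max(0, 50 - 61) = 0.
Rancher 2: others sum to 51; max(0, 50 - 51) = 0.
Rancher 3: others sum to 63; max(0, 50 - 63) = 0.
Rancher 4: others sum to 39; max(0, 50 - 39) = 11.
Rancher 5: others sum to 46; max(0, 50 - 46) = 4.
Total collected = 0 + 0 + 0 + 11 + 4 = 15.

15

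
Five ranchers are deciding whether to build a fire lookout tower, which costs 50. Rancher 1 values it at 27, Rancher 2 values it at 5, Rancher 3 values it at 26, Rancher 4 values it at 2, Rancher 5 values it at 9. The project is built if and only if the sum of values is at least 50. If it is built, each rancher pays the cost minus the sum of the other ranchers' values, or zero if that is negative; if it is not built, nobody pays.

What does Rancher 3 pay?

Total value 69 ≥ cost 50, so the project is built.
The other ranchers' values sum to 43.
Cost minus that sum is 50 - 43 = 7.

7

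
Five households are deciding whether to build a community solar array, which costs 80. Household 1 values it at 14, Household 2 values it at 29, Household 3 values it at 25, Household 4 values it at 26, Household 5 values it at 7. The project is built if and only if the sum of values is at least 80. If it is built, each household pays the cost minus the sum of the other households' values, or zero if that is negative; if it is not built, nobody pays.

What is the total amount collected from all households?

Total value 101 ≥ cost 80, so it is built.
Household 1: others sum to 87; max(0, 80 - 87) = 0.
Household 2: others sum to 72; max(0, 80 - 72) = 8.
Household 3: others sum to 76; max(0, 80 - 76) = 4.
Household 4: others sum to 75; max(0, 80 - 75) = 5.
Household 5: others sum to 94; max(0, 80 - 94) = 0.
Total collected = 0 + 8 + 4 + 5 + 0 = 17.

17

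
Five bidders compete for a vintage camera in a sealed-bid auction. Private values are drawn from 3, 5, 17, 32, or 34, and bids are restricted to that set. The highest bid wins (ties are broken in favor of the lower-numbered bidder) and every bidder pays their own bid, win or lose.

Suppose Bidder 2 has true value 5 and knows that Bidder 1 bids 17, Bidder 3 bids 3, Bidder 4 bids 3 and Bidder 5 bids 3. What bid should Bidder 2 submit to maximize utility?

3

Bid 3: loses but pays 3, utility -3.
Bid 5: loses but pays 5, utility -5.
Bid 17: loses but pays 17, utility -17.
Bid 32: wins, pays 32, utility 5 - 32 = -27.
Bid 34: wins, pays 34, utility 5 - 34 = -29.
The best choice is 3 with utility -3.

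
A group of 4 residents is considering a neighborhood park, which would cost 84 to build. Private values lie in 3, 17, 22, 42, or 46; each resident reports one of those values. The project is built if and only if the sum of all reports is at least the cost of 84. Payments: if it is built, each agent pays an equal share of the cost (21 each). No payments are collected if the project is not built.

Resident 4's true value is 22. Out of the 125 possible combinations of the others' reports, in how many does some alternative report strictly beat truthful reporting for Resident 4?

Others report (3, 3, 42): truth gives 0; report 42 gives 1 > 0. Violating.
Others report (3, 3, 46): truth gives 0; report 42 gives 1 > 0. Violating.
Others report (3, 17, 22): truth gives 0; report 42 gives 1 > 0. Violating.
Others report (3, 22, 17): truth gives 0; report 42 gives 1 > 0. Violating.
Others report (3, 3, 3): truth gives 0; no alternative beats it.
Others report (3, 3, 17): truth gives 0; no alternative beats it.
(Checking all 125 profiles: 22 have a profitable deviation, 103 do not.)

22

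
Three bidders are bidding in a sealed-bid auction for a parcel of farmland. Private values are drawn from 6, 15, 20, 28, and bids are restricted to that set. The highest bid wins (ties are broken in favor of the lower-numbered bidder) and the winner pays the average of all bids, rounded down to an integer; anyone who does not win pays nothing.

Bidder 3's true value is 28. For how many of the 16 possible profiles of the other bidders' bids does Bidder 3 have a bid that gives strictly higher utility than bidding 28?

Others bid (6, 6): truth gives 15; bid 15 gives 19 > 15. Violating.
Others bid (6, 15): truth gives 12; bid 20 gives 15 > 12. Violating.
Others bid (15, 6): truth gives 12; bid 20 gives 15 > 12. Violating.
Others bid (15, 15): truth gives 9; bid 20 gives 12 > 9. Violating.
Others bid (6, 20): truth gives 10; no alternative beats it.
Others bid (6, 28): truth gives 0; no alternative beats it.
(Checking all 16 profiles: 4 have a profitable deviation, 12 do not.)

4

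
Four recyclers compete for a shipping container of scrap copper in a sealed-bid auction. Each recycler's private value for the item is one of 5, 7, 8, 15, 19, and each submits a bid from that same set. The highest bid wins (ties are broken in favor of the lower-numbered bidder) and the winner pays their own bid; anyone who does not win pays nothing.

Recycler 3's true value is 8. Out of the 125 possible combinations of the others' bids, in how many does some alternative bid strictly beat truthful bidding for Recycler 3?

Others bid (5, 5, 5): truth gives 0; bid 7 gives 1 > 0. Violating.
Others bid (5, 5, 7): truth gives 0; bid 7 gives 1 > 0. Violating.
Others bid (5, 5, 8): truth gives 0; no alternative beats it.
Others bid (5, 5, 15): truth gives 0; no alternative beats it.
(Checking all 125 profiles: 2 have a profitable deviation, 123 do not.)

2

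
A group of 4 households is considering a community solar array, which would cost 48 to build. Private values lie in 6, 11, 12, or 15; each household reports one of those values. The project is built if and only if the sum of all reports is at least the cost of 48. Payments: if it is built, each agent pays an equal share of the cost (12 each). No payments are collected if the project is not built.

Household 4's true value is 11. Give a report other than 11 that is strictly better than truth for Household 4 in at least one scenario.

6

Suppose Household 1 reports 11, Household 2 reports 11 and Household 3 reports 15.
Report 11: project built, pays 12, utility 11 - 12 = -1.
Report 6: project not built, utility 0.
So reporting 6 beats truth here (0 > -1).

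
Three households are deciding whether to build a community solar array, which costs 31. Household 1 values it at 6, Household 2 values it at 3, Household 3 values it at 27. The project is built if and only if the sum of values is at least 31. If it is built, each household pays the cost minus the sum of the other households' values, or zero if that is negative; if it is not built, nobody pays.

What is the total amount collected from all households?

Total value 36 ≥ cost 31, so it is built.
Household 1: others sum to 30; max(0, 31 - 30) = 1.
Household 2: others sum to 33; max(0, 31 - 33) = 0.
Household 3: others sum to 9; max(0, 31 - 9) = 22.
Total collected = 1 + 0 + 22 = 23.

23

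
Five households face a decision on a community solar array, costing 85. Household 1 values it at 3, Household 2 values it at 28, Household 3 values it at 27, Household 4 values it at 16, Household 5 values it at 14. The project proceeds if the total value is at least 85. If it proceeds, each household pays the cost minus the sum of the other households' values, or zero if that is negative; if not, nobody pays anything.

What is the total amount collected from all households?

73

Total value 88 ≥ cost 85, so it is built.
Household 1: others sum to 85; max(0, 85 - 85) = 0.
Household 2: others sum to 60; max(0, 85 - 60) = 25.
Household 3: others sum to 61; max(0, 85 - 61) = 24.
Household 4: others sum to 72; max(0, 85 - 72) = 13.
Household 5: others sum to 74; max(0, 85 - 74) = 11.
Total collected = 0 + 25 + 24 + 13 + 11 = 73.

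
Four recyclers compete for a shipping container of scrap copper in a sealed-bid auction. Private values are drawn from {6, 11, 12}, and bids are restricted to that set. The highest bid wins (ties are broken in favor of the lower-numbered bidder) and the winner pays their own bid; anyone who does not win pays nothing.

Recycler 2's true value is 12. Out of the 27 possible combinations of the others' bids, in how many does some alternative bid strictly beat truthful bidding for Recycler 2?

Others bid (6, 6, 6): truth gives 0; bid 11 gives 1 > 0. Violating.
Others bid (6, 6, 11): truth gives 0; bid 11 gives 1 > 0. Violating.
Others bid (6, 11, 6): truth gives 0; bid 11 gives 1 > 0. Violating.
Others bid (6, 11, 11): truth gives 0; bid 11 gives 1 > 0. Violating.
Others bid (6, 6, 12): truth gives 0; no alternative beats it.
Others bid (6, 11, 12): truth gives 0; no alternative beats it.
(Checking all 27 profiles: 4 have a profitable deviation, 23 do not.)

4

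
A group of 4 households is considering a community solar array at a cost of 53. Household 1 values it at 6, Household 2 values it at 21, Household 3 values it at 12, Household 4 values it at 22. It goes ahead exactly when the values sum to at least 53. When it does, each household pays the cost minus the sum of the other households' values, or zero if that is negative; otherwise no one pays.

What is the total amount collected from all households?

Total value 61 ≥ cost 53, so it is built.
Household 1: others sum to 55; max(0, 53 - 55) = 0.
Household 2: others sum to 40; max(0, 53 - 40) = 13.
Household 3: others sum to 49; max(0, 53 - 49) = 4.
Household 4: others sum to 39; max(0, 53 - 39) = 14.
Total collected = 0 + 13 + 4 + 14 = 31.

31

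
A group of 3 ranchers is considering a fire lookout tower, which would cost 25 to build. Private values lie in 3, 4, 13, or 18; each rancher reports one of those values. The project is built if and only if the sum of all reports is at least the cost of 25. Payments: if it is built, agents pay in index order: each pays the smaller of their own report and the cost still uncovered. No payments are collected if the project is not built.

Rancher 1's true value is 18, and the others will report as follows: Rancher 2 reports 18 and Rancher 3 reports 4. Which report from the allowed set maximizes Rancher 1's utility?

Report 3: project built, pays 3, utility 18 - 3 = 15.
Report 4: project built, pays 4, utility 18 - 4 = 14.
Report 13: project built, pays 13, utility 18 - 13 = 5.
Report 18: project built, pays 18, utility 18 - 18 = 0.
The best choice is 3 with utility 15.

3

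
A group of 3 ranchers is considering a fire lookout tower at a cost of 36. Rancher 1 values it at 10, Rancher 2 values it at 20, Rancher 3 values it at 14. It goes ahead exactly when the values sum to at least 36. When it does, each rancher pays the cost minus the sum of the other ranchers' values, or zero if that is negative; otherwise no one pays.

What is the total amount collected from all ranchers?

Total value 44 ≥ cost 36, so it is built.
Rancher 1: others sum to 34; max(0, 36 - 34) = 2.
Rancher 2: others sum to 24; max(0, 36 - 24) = 12.
Rancher 3: others sum to 30; max(0, 36 - 30) = 6.
Total collected = 2 + 12 + 6 = 20.

20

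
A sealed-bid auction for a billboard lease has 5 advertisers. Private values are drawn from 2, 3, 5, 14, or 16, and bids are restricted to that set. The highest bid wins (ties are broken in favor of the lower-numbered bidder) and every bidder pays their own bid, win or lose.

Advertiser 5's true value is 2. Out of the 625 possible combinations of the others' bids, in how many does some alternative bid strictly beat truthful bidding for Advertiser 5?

Others bid (2, 2, 2, 2): truth gives -2; bid 3 gives -1 > -2. Violating.
Others bid (2, 2, 2, 3): truth gives -2; no alternative beats it.
Others bid (2, 2, 2, 5): truth gives -2; no alternative beats it.
(Checking all 625 profiles: 1 has a profitable deviation, 624 do not.)

1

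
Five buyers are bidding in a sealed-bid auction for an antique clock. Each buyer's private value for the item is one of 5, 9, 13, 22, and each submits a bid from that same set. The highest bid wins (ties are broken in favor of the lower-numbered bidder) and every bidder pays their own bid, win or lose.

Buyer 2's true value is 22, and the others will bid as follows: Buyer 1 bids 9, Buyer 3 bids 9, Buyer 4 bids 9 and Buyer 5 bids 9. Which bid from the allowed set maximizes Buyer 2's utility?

13

Bid 5: loses but pays 5, utility -5.
Bid 9: loses but pays 9, utility -9.
Bid 13: wins, pays 13, utility 22 - 13 = 9.
Bid 22: wins, pays 22, utility 22 - 22 = 0.
The best choice is 13 with utility 9.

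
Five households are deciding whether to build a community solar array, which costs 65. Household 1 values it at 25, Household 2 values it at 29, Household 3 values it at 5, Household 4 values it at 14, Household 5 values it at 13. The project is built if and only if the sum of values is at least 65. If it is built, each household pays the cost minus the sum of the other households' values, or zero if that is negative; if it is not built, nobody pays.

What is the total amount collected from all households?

12

Total value 86 ≥ cost 65, so it is built.
Household 1: others sum to 61; max(0, 65 - 61) = 4.
Household 2: others sum to 57; max(0, 65 - 57) = 8.
Household 3: others sum to 81; max(0, 65 - 81) = 0.
Household 4: others sum to 72; max(0, 65 - 72) = 0.
Household 5: others sum to 73; max(0, 65 - 73) = 0.
Total collected = 4 + 8 + 0 + 0 + 0 = 12.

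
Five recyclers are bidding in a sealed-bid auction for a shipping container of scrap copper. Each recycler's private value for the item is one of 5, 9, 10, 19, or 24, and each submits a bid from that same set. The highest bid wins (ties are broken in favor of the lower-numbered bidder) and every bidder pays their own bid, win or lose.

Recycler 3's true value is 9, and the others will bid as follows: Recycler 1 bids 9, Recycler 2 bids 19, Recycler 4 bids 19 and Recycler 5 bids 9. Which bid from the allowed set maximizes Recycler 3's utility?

5

Bid 5: loses but pays 5, utility -5.
Bid 9: loses but pays 9, utility -9.
Bid 10: loses but pays 10, utility -10.
Bid 19: loses but pays 19, utility -19.
Bid 24: wins, pays 24, utility 9 - 24 = -15.
The best choice is 5 with utility -5.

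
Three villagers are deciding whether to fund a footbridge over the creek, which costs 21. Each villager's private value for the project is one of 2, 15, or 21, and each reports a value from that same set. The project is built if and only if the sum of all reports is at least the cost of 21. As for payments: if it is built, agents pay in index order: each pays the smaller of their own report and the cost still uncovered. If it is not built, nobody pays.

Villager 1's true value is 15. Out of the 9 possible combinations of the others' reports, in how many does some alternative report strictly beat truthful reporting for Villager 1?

6

Others report (2, 21): truth gives 0; report 2 gives 13 > 0. Violating.
Others report (15, 15): truth gives 0; report 2 gives 13 > 0. Violating.
Others report (15, 21): truth gives 0; report 2 gives 13 > 0. Violating.
Others report (21, 2): truth gives 0; report 2 gives 13 > 0. Violating.
Others report (2, 2): truth gives 0; no alternative beats it.
Others report (2, 15): truth gives 0; no alternative beats it.
(Checking all 9 profiles: 6 have a profitable deviation, 3 do not.)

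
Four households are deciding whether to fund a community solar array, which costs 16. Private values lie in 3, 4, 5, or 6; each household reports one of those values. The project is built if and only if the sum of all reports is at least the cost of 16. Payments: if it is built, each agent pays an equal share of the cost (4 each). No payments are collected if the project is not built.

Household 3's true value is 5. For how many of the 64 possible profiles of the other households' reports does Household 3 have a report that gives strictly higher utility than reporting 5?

3

Others report (3, 3, 4): truth gives 0; report 6 gives 1 > 0. Violating.
Others report (3, 4, 3): truth gives 0; report 6 gives 1 > 0. Violating.
Others report (4, 3, 3): truth gives 0; report 6 gives 1 > 0. Violating.
Others report (3, 3, 3): truth gives 0; no alternative beats it.
Others report (3, 3, 5): truth gives 1; no alternative beats it.
(Checking all 64 profiles: 3 have a profitable deviation, 61 do not.)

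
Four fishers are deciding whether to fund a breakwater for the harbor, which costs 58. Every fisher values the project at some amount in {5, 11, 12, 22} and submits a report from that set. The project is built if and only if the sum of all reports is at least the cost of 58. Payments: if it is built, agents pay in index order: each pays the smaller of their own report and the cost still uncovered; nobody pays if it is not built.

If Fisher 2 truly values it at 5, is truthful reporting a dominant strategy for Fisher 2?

Check each profile of the others' reports and compare truth against every alternative report.
Others report (5, 22, 22): truth gives 0, best alternative gives -6.
Others report (11, 22, 22): truth gives 0, best alternative gives -6.
Others report (12, 22, 22): truth gives 0, best alternative gives -6.
Others report (22, 5, 22): truth gives 0, best alternative gives -6.
Others report (22, 11, 22): truth gives 0, best alternative gives -6.
Others report (22, 12, 22): truth gives 0, best alternative gives -6.
(Remaining 58 profiles checked similarly; truth is weakly best in each.)
In every case the truthful report is at least as good as any alternative, so it is a dominant strategy.

Yes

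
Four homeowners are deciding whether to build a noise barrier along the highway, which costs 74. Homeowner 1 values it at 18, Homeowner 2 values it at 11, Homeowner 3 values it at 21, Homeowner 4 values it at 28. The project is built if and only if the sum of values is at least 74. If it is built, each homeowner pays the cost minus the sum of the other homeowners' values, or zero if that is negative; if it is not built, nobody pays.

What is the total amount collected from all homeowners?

Total value 78 ≥ cost 74, so it is built.
Homeowner 1: others sum to 60; max(0, 74 - 60) = 14.
Homeowner 2: others sum to 67; max(0, 74 - 67) = 7.
Homeowner 3: others sum to 57; max(0, 74 - 57) = 17.
Homeowner 4: others sum to 50; max(0, 74 - 50) = 24.
Total collected = 14 + 7 + 17 + 24 = 62.

62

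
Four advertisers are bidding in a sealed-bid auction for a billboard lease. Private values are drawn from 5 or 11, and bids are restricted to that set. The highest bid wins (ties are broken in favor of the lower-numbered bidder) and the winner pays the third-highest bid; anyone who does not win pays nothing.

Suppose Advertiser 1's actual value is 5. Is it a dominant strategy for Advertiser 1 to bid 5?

Yes

Check each profile of the others' bids and compare truth against every alternative bid.
Others bid (5, 11, 11): truth gives 0, best alternative gives -6.
Others bid (11, 5, 11): truth gives 0, best alternative gives -6.
Others bid (11, 11, 5): truth gives 0, best alternative gives -6.
Others bid (11, 11, 11): truth gives 0, best alternative gives -6.
Others bid (5, 5, 5): truth gives 0, best alternative gives 0.
Others bid (5, 5, 11): truth gives 0, best alternative gives 0.
(Remaining 2 profiles checked similarly; truth is weakly best in each.)
In every case the truthful bid is at least as good as any alternative, so it is a dominant strategy.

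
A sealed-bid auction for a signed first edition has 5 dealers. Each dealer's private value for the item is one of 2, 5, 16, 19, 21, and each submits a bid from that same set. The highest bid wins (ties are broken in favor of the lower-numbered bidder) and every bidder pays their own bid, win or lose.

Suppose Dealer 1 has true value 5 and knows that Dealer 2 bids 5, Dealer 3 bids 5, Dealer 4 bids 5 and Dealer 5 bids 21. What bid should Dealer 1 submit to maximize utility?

2

Bid 2: loses but pays 2, utility -2.
Bid 5: loses but pays 5, utility -5.
Bid 16: loses but pays 16, utility -16.
Bid 19: loses but pays 19, utility -19.
Bid 21: wins, pays 21, utility 5 - 21 = -16.
The best choice is 2 with utility -2.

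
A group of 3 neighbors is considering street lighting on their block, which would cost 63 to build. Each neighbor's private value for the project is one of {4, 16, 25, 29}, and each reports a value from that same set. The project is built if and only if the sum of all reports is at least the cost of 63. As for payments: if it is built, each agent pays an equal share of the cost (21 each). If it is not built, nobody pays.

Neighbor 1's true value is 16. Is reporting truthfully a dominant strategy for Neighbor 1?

No

Consider the case where Neighbor 2 reports 25 and Neighbor 3 reports 25.
Truthful report 16: project built, pays 21, utility 16 - 21 = -5.
Report 4 instead: project not built, utility 0.
Since 0 > -5, reporting 4 is strictly better here, so truthful reporting is not dominant.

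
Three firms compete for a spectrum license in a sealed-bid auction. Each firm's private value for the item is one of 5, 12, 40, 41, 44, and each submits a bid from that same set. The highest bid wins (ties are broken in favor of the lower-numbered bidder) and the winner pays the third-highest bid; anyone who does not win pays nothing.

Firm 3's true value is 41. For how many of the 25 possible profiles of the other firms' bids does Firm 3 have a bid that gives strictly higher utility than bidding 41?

Others bid (5, 41): truth gives 0; bid 44 gives 36 > 0. Violating.
Others bid (12, 41): truth gives 0; bid 44 gives 29 > 0. Violating.
Others bid (40, 41): truth gives 0; bid 44 gives 1 > 0. Violating.
Others bid (41, 5): truth gives 0; bid 44 gives 36 > 0. Violating.
Others bid (5, 5): truth gives 36; no alternative beats it.
Others bid (5, 12): truth gives 36; no alternative beats it.
(Checking all 25 profiles: 6 have a profitable deviation, 19 do not.)

6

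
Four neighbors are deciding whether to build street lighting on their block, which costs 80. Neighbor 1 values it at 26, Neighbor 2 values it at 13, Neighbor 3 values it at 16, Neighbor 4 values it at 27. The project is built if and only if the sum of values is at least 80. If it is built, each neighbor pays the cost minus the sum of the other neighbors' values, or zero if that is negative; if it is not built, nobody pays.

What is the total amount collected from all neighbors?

Total value 82 ≥ cost 80, so it is built.
Neighbor 1: others sum to 56; max(0, 80 - 56) = 24.
Neighbor 2: others sum to 69; max(0, 80 - 69) = 11.
Neighbor 3: others sum to 66; max(0, 80 - 66) = 14.
Neighbor 4: others sum to 55; max(0, 80 - 55) = 25.
Total collected = 24 + 11 + 14 + 25 = 74.

74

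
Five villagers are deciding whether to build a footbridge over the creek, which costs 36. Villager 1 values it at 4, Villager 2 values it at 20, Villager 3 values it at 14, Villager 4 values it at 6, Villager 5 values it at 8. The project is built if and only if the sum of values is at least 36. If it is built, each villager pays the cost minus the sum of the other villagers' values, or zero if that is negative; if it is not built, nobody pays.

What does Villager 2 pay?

4

Total value 52 ≥ cost 36, so the project is built.
The other villagers' values sum to 32.
Cost minus that sum is 36 - 32 = 4.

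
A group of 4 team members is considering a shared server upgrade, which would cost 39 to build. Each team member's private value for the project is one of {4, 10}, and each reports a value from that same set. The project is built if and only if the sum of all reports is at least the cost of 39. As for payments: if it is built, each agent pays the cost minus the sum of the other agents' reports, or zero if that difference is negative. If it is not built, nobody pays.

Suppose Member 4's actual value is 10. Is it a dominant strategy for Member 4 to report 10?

Yes

Check each profile of the others' reports and compare truth against every alternative report.
Others report (10, 10, 10): truth gives 1, best alternative gives 0.
Others report (4, 4, 4): truth gives 0, best alternative gives 0.
Others report (4, 4, 10): truth gives 0, best alternative gives 0.
Others report (4, 10, 4): truth gives 0, best alternative gives 0.
Others report (4, 10, 10): truth gives 0, best alternative gives 0.
Others report (10, 4, 4): truth gives 0, best alternative gives 0.
(Remaining 2 profiles checked similarly; truth is weakly best in each.)
In every case the truthful report is at least as good as any alternative, so it is a dominant strategy.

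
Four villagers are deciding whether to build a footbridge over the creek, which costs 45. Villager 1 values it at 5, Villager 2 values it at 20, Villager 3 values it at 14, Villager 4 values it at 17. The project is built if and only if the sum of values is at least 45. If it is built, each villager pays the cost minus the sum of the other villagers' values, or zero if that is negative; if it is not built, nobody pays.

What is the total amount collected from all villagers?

18

Total value 56 ≥ cost 45, so it is built.
Villager 1: others sum to 51; max(0, 45 - 51) = 0.
Villager 2: others sum to 36; max(0, 45 - 36) = 9.
Villager 3: others sum to 42; max(0, 45 - 42) = 3.
Villager 4: others sum to 39; max(0, 45 - 39) = 6.
Total collected = 0 + 9 + 3 + 6 = 18.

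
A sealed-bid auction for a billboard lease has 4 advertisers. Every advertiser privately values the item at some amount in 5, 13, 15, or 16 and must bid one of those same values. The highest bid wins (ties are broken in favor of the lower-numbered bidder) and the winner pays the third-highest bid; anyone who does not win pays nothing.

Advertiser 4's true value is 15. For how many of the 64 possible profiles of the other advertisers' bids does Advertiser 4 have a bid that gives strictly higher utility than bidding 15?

12

Others bid (5, 5, 15): truth gives 0; bid 16 gives 10 > 0. Violating.
Others bid (5, 13, 15): truth gives 0; bid 16 gives 2 > 0. Violating.
Others bid (5, 15, 5): truth gives 0; bid 16 gives 10 > 0. Violating.
Others bid (5, 15, 13): truth gives 0; bid 16 gives 2 > 0. Violating.
Others bid (5, 5, 5): truth gives 10; no alternative beats it.
Others bid (5, 5, 13): truth gives 10; no alternative beats it.
(Checking all 64 profiles: 12 have a profitable deviation, 52 do not.)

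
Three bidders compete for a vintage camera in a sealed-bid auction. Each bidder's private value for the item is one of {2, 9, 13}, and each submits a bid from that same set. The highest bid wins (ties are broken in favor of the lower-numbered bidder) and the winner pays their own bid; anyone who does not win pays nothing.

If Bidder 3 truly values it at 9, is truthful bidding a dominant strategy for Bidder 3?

Yes

Check each profile of the others' bids and compare truth against every alternative bid.
Others bid (2, 2): truth gives 0, best alternative gives 0.
Others bid (2, 9): truth gives 0, best alternative gives 0.
Others bid (2, 13): truth gives 0, best alternative gives 0.
Others bid (9, 2): truth gives 0, best alternative gives 0.
Others bid (9, 9): truth gives 0, best alternative gives 0.
Others bid (9, 13): truth gives 0, best alternative gives 0.
(Remaining 3 profiles checked similarly; truth is weakly best in each.)
In every case the truthful bid is at least as good as any alternative, so it is a dominant strategy.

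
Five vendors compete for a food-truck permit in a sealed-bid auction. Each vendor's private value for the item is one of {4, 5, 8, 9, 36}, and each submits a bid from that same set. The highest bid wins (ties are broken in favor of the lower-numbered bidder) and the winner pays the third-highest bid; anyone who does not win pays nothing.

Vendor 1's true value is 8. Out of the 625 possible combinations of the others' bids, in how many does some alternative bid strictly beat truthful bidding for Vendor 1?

64

Others bid (4, 4, 4, 9): truth gives 0; bid 9 gives 4 > 0. Violating.
Others bid (4, 4, 4, 36): truth gives 0; bid 36 gives 4 > 0. Violating.
Others bid (4, 4, 5, 9): truth gives 0; bid 9 gives 3 > 0. Violating.
Others bid (4, 4, 5, 36): truth gives 0; bid 36 gives 3 > 0. Violating.
Others bid (4, 4, 4, 4): truth gives 4; no alternative beats it.
Others bid (4, 4, 4, 5): truth gives 4; no alternative beats it.
(Checking all 625 profiles: 64 have a profitable deviation, 561 do not.)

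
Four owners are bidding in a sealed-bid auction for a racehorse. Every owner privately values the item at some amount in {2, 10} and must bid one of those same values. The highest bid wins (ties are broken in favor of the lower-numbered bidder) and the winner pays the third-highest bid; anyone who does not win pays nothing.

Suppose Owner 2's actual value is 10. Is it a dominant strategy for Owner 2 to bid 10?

Check each profile of the others' bids and compare truth against every alternative bid.
Others bid (2, 2, 2): truth gives 8, best alternative gives 0.
Others bid (2, 2, 10): truth gives 8, best alternative gives 0.
Others bid (2, 10, 2): truth gives 8, best alternative gives 0.
Others bid (2, 10, 10): truth gives 0, best alternative gives 0.
Others bid (10, 2, 2): truth gives 0, best alternative gives 0.
Others bid (10, 2, 10): truth gives 0, best alternative gives 0.
(Remaining 2 profiles checked similarly; truth is weakly best in each.)
In every case the truthful bid is at least as good as any alternative, so it is a dominant strategy.

Yes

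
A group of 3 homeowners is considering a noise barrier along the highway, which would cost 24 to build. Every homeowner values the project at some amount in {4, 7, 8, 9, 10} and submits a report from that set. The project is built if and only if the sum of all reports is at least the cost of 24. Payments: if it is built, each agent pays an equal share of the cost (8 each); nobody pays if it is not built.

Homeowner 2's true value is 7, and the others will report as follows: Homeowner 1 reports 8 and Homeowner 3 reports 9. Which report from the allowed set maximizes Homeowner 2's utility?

4

Report 4: project not built, utility 0.
Report 7: project built, pays 8, utility 7 - 8 = -1.
Report 8: project built, pays 8, utility 7 - 8 = -1.
Report 9: project built, pays 8, utility 7 - 8 = -1.
Report 10: project built, pays 8, utility 7 - 8 = -1.
The best choice is 4 with utility 0.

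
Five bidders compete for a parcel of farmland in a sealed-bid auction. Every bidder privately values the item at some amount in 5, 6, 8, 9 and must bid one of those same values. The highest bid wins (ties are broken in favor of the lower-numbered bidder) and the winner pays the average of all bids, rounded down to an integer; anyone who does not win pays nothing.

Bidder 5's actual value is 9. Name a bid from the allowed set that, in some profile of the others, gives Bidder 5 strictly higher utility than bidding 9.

8

Suppose Bidder 1 bids 5, Bidder 2 bids 5, Bidder 3 bids 5 and Bidder 4 bids 6.
Bid 9: wins, pays 6, utility 9 - 6 = 3.
Bid 8: wins, pays 5, utility 9 - 5 = 4.
So bidding 8 beats truth here (4 > 3).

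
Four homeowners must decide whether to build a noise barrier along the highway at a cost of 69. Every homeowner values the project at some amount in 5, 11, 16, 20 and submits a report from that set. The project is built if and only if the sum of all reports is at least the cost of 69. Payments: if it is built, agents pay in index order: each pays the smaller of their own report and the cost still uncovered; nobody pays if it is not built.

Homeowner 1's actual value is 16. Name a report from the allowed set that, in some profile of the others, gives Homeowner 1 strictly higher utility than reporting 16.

Suppose Homeowner 2 reports 20, Homeowner 3 reports 20 and Homeowner 4 reports 20.
Report 16: project built, pays 16, utility 16 - 16 = 0.
Report 11: project built, pays 11, utility 16 - 11 = 5.
So reporting 11 beats truth here (5 > 0).

11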